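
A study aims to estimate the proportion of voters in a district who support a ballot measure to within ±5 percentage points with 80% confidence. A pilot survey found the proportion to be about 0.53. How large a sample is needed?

For a proportion with margin E = 0.05 at 80% confidence, z = 1.282.
n = p̂(1−p̂)(z/E)² = 0.53 × 0.47 × (1.282/0.05)² = 163.76
Round up: n = 164.

n = 164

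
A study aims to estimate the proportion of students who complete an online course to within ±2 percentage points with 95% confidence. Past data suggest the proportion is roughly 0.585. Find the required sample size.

For a proportion with margin E = 0.02 at 95% confidence, z = 1.960.
n = p̂(1−p̂)(z/E)² = 0.585 × 0.415 × (1.960/0.02)² = 2331.61
Round up: n = 2332.

2332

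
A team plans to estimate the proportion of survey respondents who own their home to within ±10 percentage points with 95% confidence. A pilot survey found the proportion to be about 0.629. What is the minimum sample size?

For a proportion with margin E = 0.1 at 95% confidence, z = 1.960.
n = p̂(1−p̂)(z/E)² = 0.629 × 0.371 × (1.960/0.1)² = 89.65
Round up: n = 90.

90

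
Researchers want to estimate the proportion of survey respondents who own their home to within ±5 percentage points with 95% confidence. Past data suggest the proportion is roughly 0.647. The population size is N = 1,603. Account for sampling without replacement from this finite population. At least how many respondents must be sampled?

289

For a proportion with margin E = 0.05 at 95% confidence, z = 1.960.
n = p̂(1−p̂)(z/E)² = 0.647 × 0.353 × (1.960/0.05)² = 350.95 — call this n₀.
Finite-population correction with N = 1,603: n = n₀ / (1 + (n₀−1)/N) = 350.95 / 1.218 = 288.14
Round up: n = 289.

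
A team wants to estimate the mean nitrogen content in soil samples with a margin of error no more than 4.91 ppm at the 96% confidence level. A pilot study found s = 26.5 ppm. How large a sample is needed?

123

For a mean, the margin of error is E = z·σ/√n, so n = (zσ/E)².
At 96% confidence, z = 2.054.
n = (2.054 × 26.5 / 4.91)² = 122.89
Round up: n = 123.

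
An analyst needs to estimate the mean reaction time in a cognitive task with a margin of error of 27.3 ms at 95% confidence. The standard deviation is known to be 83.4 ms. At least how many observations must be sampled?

n = 36

For a mean, the margin of error is E = z·σ/√n, so n = (zσ/E)².
At 95% confidence, z = 1.960.
n = (1.960 × 83.4 / 27.3)² = 35.85
Round up: n = 36.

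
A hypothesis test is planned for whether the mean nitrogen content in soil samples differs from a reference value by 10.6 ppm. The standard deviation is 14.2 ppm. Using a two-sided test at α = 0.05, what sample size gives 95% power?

For a one-sample z-test, n = ((z_{α/2} + z_β)·σ/δ)².
z_{α/2} = 1.960 (two-sided α = 0.05); z_β = 1.645 (power 95% → β = 0.05).
n = (3.605 × 14.2 / 10.6)² = 23.32
Round up: n = 24.

24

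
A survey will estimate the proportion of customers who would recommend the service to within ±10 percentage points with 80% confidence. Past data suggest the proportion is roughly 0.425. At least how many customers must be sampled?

n = 41

For a proportion with margin E = 0.1 at 80% confidence, z = 1.282.
n = p̂(1−p̂)(z/E)² = 0.425 × 0.575 × (1.282/0.1)² = 40.16
Round up: n = 41.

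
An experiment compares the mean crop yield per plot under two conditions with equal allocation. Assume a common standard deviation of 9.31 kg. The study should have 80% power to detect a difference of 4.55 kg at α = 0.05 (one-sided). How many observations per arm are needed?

For two equal groups, n per group = 2·((z_α + z_β)·σ/δ)².
z_α = 1.645; z_β = 0.842 (power 80%).
n = 2 × (2.487 × 9.31 / 4.55)² = 2 × 25.90 = 51.80
Round up: n = 52 per group.

52 per group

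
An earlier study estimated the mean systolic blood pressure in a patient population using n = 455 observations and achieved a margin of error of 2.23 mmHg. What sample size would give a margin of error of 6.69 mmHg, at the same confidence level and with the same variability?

51

Margin of error scales as 1/√n, so n₂ = n₁·(E₁/E₂)².
n₂ = 455 × (2.23/6.69)² = 455 × 0.1111 = 50.55
Round up: n₂ = 51.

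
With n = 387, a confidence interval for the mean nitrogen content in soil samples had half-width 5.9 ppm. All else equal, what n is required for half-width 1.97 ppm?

3472

Margin of error scales as 1/√n, so n₂ = n₁·(E₁/E₂)².
n₂ = 387 × (5.9/1.97)² = 387 × 8.97 = 3471.39
Round up: n₂ = 3472.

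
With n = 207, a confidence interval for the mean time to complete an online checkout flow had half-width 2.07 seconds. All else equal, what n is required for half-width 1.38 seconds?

Margin of error scales as 1/√n, so n₂ = n₁·(E₁/E₂)².
n₂ = 207 × (2.07/1.38)² = 207 × 2.25 = 465.75
Round up: n₂ = 466.

466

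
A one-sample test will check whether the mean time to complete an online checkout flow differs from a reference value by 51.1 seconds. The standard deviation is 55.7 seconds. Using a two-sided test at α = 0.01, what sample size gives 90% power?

For a one-sample z-test, n = ((z_{α/2} + z_β)·σ/δ)².
z_{α/2} = 2.576 (two-sided α = 0.01); z_β = 1.282 (power 90% → β = 0.1).
n = (3.858 × 55.7 / 51.1)² = 17.68
Round up: n = 18.

18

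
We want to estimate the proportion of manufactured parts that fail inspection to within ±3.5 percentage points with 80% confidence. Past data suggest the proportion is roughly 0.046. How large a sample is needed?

For a proportion with margin E = 0.035 at 80% confidence, z = 1.282.
n = p̂(1−p̂)(z/E)² = 0.046 × 0.954 × (1.282/0.035)² = 58.88
Round up: n = 59.

59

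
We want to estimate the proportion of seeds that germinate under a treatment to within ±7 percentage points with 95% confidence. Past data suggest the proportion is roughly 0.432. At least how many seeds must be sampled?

For a proportion with margin E = 0.07 at 95% confidence, z = 1.960.
n = p̂(1−p̂)(z/E)² = 0.432 × 0.568 × (1.960/0.07)² = 192.37
Round up: n = 193.

193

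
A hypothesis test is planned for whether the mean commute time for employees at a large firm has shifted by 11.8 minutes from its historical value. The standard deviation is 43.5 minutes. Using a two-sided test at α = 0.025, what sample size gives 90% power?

For a one-sample z-test, n = ((z_{α/2} + z_β)·σ/δ)².
z_{α/2} = 2.241 (two-sided α = 0.025); z_β = 1.282 (power 90% → β = 0.1).
n = (3.523 × 43.5 / 11.8)² = 168.67
Round up: n = 169.

n = 169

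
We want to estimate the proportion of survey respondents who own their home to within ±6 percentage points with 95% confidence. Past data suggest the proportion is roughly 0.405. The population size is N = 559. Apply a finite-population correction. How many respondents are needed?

177

For a proportion with margin E = 0.06 at 95% confidence, z = 1.960.
n = p̂(1−p̂)(z/E)² = 0.405 × 0.595 × (1.960/0.06)² = 257.15 — call this n₀.
Finite-population correction with N = 559: n = n₀ / (1 + (n₀−1)/N) = 257.15 / 1.458 = 176.37
Round up: n = 177.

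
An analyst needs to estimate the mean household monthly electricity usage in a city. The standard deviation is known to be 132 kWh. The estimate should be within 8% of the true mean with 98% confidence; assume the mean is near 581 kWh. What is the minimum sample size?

44

For a mean, the margin of error is E = z·σ/√n, so n = (zσ/E)².
At 98% confidence, z = 2.326.
E = 8% of 581 = 46.48 kWh.
n = (2.326 × 132 / 46.48)² = 43.64
Round up: n = 44.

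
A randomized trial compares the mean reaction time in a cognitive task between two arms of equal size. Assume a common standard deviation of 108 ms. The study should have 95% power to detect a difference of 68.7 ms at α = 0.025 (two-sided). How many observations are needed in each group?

For two equal groups, n per group = 2·((z_{α/2} + z_β)·σ/δ)².
z_{α/2} = 2.241; z_β = 1.645 (power 95%).
n = 2 × (3.886 × 108 / 68.7)² = 2 × 37.32 = 74.64
Round up: n = 75 per group.

75 per group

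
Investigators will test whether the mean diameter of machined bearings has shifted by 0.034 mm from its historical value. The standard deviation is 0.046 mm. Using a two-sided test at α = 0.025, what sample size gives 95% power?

For a one-sample z-test, n = ((z_{α/2} + z_β)·σ/δ)².
z_{α/2} = 2.241 (two-sided α = 0.025); z_β = 1.645 (power 95% → β = 0.05).
n = (3.886 × 0.046 / 0.034)² = 27.64
Round up: n = 28.

28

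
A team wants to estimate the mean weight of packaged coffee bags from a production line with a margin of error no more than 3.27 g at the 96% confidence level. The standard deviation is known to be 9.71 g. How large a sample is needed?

For a mean, the margin of error is E = z·σ/√n, so n = (zσ/E)².
At 96% confidence, z = 2.054.
n = (2.054 × 9.71 / 3.27)² = 37.20
Round up: n = 38.

38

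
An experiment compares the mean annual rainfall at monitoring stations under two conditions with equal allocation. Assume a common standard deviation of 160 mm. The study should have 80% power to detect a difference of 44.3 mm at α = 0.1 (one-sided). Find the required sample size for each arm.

118 per group

For two equal groups, n per group = 2·((z_α + z_β)·σ/δ)².
z_α = 1.282; z_β = 0.842 (power 80%).
n = 2 × (2.124 × 160 / 44.3)² = 2 × 58.85 = 117.70
Round up: n = 118 per group.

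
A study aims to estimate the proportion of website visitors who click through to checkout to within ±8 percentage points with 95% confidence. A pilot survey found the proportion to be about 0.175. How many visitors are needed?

For a proportion with margin E = 0.08 at 95% confidence, z = 1.960.
n = p̂(1−p̂)(z/E)² = 0.175 × 0.825 × (1.960/0.08)² = 86.66
Round up: n = 87.

87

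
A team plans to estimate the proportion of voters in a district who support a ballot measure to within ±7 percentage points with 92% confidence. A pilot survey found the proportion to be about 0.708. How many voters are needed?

For a proportion with margin E = 0.07 at 92% confidence, z = 1.751.
n = p̂(1−p̂)(z/E)² = 0.708 × 0.292 × (1.751/0.07)² = 129.36
Round up: n = 130.

n = 130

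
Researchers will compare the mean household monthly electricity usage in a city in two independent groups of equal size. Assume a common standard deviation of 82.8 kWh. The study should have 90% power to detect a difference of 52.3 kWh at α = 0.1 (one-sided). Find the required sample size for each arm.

For two equal groups, n per group = 2·((z_α + z_β)·σ/δ)².
z_α = 1.282; z_β = 1.282 (power 90%).
n = 2 × (2.564 × 82.8 / 52.3)² = 2 × 16.48 = 32.96
Round up: n = 33 per group.

33 per group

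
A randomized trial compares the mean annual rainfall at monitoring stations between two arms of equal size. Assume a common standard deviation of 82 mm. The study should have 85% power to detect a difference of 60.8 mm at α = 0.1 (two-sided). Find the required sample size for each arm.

For two equal groups, n per group = 2·((z_{α/2} + z_β)·σ/δ)².
z_{α/2} = 1.645; z_β = 1.036 (power 85%).
n = 2 × (2.681 × 82 / 60.8)² = 2 × 13.07 = 26.14
Round up: n = 27 per group.

27 per group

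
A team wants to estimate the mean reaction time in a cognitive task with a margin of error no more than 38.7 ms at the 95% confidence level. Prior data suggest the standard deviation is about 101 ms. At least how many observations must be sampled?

27

For a mean, the margin of error is E = z·σ/√n, so n = (zσ/E)².
At 95% confidence, z = 1.960.
n = (1.960 × 101 / 38.7)² = 26.17
Round up: n = 27.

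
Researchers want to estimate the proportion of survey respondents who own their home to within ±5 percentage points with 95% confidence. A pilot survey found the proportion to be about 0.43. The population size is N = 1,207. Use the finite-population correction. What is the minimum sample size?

288

For a proportion with margin E = 0.05 at 95% confidence, z = 1.960.
n = p̂(1−p̂)(z/E)² = 0.43 × 0.57 × (1.960/0.05)² = 376.63 — call this n₀.
Finite-population correction with N = 1,207: n = n₀ / (1 + (n₀−1)/N) = 376.63 / 1.311 = 287.28
Round up: n = 288.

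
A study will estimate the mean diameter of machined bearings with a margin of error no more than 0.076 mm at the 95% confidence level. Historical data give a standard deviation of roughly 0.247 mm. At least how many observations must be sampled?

n = 41

For a mean, the margin of error is E = z·σ/√n, so n = (zσ/E)².
At 95% confidence, z = 1.960.
n = (1.960 × 0.247 / 0.076)² = 40.58
Round up: n = 41.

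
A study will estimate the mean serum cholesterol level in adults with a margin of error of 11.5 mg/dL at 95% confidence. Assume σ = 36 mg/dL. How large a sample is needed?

For a mean, the margin of error is E = z·σ/√n, so n = (zσ/E)².
At 95% confidence, z = 1.960.
n = (1.960 × 36 / 11.5)² = 37.65
Round up: n = 38.

38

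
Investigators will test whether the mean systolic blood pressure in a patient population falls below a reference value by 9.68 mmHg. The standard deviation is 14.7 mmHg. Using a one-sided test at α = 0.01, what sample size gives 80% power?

For a one-sample z-test, n = ((z_α + z_β)·σ/δ)².
z_α = 2.326 (one-sided α = 0.01); z_β = 0.842 (power 80% → β = 0.2).
n = (3.168 × 14.7 / 9.68)² = 23.14
Round up: n = 24.

24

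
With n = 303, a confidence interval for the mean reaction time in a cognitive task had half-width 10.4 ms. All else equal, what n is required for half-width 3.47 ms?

2722

Margin of error scales as 1/√n, so n₂ = n₁·(E₁/E₂)².
n₂ = 303 × (10.4/3.47)² = 303 × 8.983 = 2721.85
Round up: n₂ = 2722.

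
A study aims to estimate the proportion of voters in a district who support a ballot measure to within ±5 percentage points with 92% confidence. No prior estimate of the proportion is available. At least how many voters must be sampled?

For a proportion with margin E = 0.05 at 92% confidence, z = 1.751.
With no prior estimate, use p = 0.5, which maximizes p(1−p) at 0.25.
n = 0.25 × (z/E)² = 0.25 × (1.751/0.05)² = 306.60
Round up: n = 307.

n = 307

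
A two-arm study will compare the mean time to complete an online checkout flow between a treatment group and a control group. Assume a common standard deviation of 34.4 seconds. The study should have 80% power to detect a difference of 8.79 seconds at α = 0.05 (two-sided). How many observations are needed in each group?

For two equal groups, n per group = 2·((z_{α/2} + z_β)·σ/δ)².
z_{α/2} = 1.960; z_β = 0.842 (power 80%).
n = 2 × (2.802 × 34.4 / 8.79)² = 2 × 120.25 = 240.50
Round up: n = 241 per group.

241 per group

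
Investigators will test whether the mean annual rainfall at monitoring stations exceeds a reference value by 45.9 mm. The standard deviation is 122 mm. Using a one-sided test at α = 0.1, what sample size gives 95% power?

n = 61

For a one-sample z-test, n = ((z_α + z_β)·σ/δ)².
z_α = 1.282 (one-sided α = 0.1); z_β = 1.645 (power 95% → β = 0.05).
n = (2.927 × 122 / 45.9)² = 60.53
Round up: n = 61.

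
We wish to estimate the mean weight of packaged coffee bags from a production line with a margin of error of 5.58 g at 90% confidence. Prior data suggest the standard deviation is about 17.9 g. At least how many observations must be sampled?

28

For a mean, the margin of error is E = z·σ/√n, so n = (zσ/E)².
At 90% confidence, z = 1.645.
n = (1.645 × 17.9 / 5.58)² = 27.85
Round up: n = 28.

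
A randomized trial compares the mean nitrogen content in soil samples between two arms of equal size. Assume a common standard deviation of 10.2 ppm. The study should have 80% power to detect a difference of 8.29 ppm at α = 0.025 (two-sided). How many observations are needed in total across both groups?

58 total

For two equal groups, n per group = 2·((z_{α/2} + z_β)·σ/δ)².
z_{α/2} = 2.241; z_β = 0.842 (power 80%).
n = 2 × (3.083 × 10.2 / 8.29)² = 2 × 14.39 = 28.78
Round up: n = 29 per group.
Total across both groups: 2 × 29 = 58.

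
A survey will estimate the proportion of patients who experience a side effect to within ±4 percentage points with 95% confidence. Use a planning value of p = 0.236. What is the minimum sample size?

n = 433

For a proportion with margin E = 0.04 at 95% confidence, z = 1.960.
n = p̂(1−p̂)(z/E)² = 0.236 × 0.764 × (1.960/0.04)² = 432.91
Round up: n = 433.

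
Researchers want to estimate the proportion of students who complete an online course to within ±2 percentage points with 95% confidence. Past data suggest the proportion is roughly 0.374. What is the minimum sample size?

2249

For a proportion with margin E = 0.02 at 95% confidence, z = 1.960.
n = p̂(1−p̂)(z/E)² = 0.374 × 0.626 × (1.960/0.02)² = 2248.53
Round up: n = 2249.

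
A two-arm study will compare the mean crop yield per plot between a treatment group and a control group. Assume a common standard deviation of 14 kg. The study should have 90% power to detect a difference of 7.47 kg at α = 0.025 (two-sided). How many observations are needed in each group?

For two equal groups, n per group = 2·((z_{α/2} + z_β)·σ/δ)².
z_{α/2} = 2.241; z_β = 1.282 (power 90%).
n = 2 × (3.523 × 14 / 7.47)² = 2 × 43.60 = 87.20
Round up: n = 88 per group.

88 per group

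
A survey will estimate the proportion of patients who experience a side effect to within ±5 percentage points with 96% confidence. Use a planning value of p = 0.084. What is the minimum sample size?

n = 130

For a proportion with margin E = 0.05 at 96% confidence, z = 2.054.
n = p̂(1−p̂)(z/E)² = 0.084 × 0.916 × (2.054/0.05)² = 129.85
Round up: n = 130.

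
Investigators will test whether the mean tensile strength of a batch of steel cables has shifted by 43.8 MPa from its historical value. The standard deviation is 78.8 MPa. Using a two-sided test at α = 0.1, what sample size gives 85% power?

24

For a one-sample z-test, n = ((z_{α/2} + z_β)·σ/δ)².
z_{α/2} = 1.645 (two-sided α = 0.1); z_β = 1.036 (power 85% → β = 0.15).
n = (2.681 × 78.8 / 43.8)² = 23.26
Round up: n = 24.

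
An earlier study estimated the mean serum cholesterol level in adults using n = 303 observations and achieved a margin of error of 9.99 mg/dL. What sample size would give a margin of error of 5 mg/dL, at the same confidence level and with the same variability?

Margin of error scales as 1/√n, so n₂ = n₁·(E₁/E₂)².
n₂ = 303 × (9.99/5)² = 303 × 3.992 = 1209.58
Round up: n₂ = 1210.

1210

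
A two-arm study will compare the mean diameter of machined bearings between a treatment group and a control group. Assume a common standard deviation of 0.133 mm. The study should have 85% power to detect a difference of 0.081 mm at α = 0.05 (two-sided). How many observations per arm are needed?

49 per group

For two equal groups, n per group = 2·((z_{α/2} + z_β)·σ/δ)².
z_{α/2} = 1.960; z_β = 1.036 (power 85%).
n = 2 × (2.996 × 0.133 / 0.081)² = 2 × 24.20 = 48.40
Round up: n = 49 per group.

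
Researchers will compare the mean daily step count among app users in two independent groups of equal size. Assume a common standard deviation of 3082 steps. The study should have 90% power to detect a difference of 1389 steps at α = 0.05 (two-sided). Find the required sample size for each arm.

104 per group

For two equal groups, n per group = 2·((z_{α/2} + z_β)·σ/δ)².
z_{α/2} = 1.960; z_β = 1.282 (power 90%).
n = 2 × (3.242 × 3082 / 1389)² = 2 × 51.75 = 103.50
Round up: n = 104 per group.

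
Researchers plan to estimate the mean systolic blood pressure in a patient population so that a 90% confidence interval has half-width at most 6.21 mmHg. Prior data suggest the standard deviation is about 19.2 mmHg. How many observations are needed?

n = 26

For a mean, the margin of error is E = z·σ/√n, so n = (zσ/E)².
At 90% confidence, z = 1.645.
n = (1.645 × 19.2 / 6.21)² = 25.87
Round up: n = 26.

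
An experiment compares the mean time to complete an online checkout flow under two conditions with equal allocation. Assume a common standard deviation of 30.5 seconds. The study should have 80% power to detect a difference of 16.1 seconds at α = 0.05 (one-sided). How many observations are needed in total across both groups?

For two equal groups, n per group = 2·((z_α + z_β)·σ/δ)².
z_α = 1.645; z_β = 0.842 (power 80%).
n = 2 × (2.487 × 30.5 / 16.1)² = 2 × 22.20 = 44.40
Round up: n = 45 per group.
Total across both groups: 2 × 45 = 90.

90 total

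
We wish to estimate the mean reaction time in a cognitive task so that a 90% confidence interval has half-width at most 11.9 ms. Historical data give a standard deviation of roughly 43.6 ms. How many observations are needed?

37

For a mean, the margin of error is E = z·σ/√n, so n = (zσ/E)².
At 90% confidence, z = 1.645.
n = (1.645 × 43.6 / 11.9)² = 36.33
Round up: n = 37.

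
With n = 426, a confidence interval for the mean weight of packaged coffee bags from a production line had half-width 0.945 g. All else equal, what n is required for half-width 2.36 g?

n = 69

Margin of error scales as 1/√n, so n₂ = n₁·(E₁/E₂)².
n₂ = 426 × (0.945/2.36)² = 426 × 0.1603 = 68.29
Round up: n₂ = 69.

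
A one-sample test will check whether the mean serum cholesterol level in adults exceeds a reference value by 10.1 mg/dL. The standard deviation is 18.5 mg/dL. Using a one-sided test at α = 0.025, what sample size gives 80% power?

n = 27

For a one-sample z-test, n = ((z_α + z_β)·σ/δ)².
z_α = 1.960 (one-sided α = 0.025); z_β = 0.842 (power 80% → β = 0.2).
n = (2.802 × 18.5 / 10.1)² = 26.34
Round up: n = 27.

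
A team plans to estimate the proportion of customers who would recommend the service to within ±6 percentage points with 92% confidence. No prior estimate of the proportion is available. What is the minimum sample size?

For a proportion with margin E = 0.06 at 92% confidence, z = 1.751.
With no prior estimate, use p = 0.5, which maximizes p(1−p) at 0.25.
n = 0.25 × (z/E)² = 0.25 × (1.751/0.06)² = 212.92
Round up: n = 213.

213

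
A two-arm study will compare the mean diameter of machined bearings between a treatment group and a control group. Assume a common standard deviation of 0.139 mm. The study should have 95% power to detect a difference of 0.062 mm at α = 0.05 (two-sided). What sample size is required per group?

For two equal groups, n per group = 2·((z_{α/2} + z_β)·σ/δ)².
z_{α/2} = 1.960; z_β = 1.645 (power 95%).
n = 2 × (3.605 × 0.139 / 0.062)² = 2 × 65.32 = 130.64
Round up: n = 131 per group.

131 per group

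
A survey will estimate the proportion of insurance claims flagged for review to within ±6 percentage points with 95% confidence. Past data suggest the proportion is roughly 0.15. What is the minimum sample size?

137

For a proportion with margin E = 0.06 at 95% confidence, z = 1.960.
n = p̂(1−p̂)(z/E)² = 0.15 × 0.85 × (1.960/0.06)² = 136.06
Round up: n = 137.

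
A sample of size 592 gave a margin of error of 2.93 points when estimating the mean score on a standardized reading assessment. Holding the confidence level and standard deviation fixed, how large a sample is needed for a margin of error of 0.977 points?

5325

Margin of error scales as 1/√n, so n₂ = n₁·(E₁/E₂)².
n₂ = 592 × (2.93/0.977)² = 592 × 8.994 = 5324.45
Round up: n₂ = 5325.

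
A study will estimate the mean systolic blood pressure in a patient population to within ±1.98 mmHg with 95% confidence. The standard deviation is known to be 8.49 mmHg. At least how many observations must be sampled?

71

For a mean, the margin of error is E = z·σ/√n, so n = (zσ/E)².
At 95% confidence, z = 1.960.
n = (1.960 × 8.49 / 1.98)² = 70.63
Round up: n = 71.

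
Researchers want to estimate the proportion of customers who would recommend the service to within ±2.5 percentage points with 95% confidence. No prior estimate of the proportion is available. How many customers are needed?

1537

For a proportion with margin E = 0.025 at 95% confidence, z = 1.960.
With no prior estimate, use p = 0.5, which maximizes p(1−p) at 0.25.
n = 0.25 × (z/E)² = 0.25 × (1.960/0.025)² = 1536.64
Round up: n = 1537.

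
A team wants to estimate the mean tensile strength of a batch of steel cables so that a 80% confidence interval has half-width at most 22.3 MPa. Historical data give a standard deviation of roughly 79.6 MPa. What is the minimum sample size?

For a mean, the margin of error is E = z·σ/√n, so n = (zσ/E)².
At 80% confidence, z = 1.282.
n = (1.282 × 79.6 / 22.3)² = 20.94
Round up: n = 21.

21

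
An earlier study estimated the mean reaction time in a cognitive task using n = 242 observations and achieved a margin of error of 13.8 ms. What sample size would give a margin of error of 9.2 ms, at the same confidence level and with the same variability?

Margin of error scales as 1/√n, so n₂ = n₁·(E₁/E₂)².
n₂ = 242 × (13.8/9.2)² = 242 × 2.25 = 544.50
Round up: n₂ = 545.

545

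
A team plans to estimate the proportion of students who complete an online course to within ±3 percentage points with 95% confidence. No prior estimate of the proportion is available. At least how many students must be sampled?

1068

For a proportion with margin E = 0.03 at 95% confidence, z = 1.960.
With no prior estimate, use p = 0.5, which maximizes p(1−p) at 0.25.
n = 0.25 × (z/E)² = 0.25 × (1.960/0.03)² = 1067.11
Round up: n = 1068.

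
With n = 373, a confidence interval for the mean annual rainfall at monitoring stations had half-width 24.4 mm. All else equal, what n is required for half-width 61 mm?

60

Margin of error scales as 1/√n, so n₂ = n₁·(E₁/E₂)².
n₂ = 373 × (24.4/61)² = 373 × 0.16 = 59.68
Round up: n₂ = 60.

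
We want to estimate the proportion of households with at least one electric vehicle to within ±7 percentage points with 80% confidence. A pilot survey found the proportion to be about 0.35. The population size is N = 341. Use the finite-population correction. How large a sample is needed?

For a proportion with margin E = 0.07 at 80% confidence, z = 1.282.
n = p̂(1−p̂)(z/E)² = 0.35 × 0.65 × (1.282/0.07)² = 76.31 — call this n₀.
Finite-population correction with N = 341: n = n₀ / (1 + (n₀−1)/N) = 76.31 / 1.221 = 62.50
Round up: n = 63.

63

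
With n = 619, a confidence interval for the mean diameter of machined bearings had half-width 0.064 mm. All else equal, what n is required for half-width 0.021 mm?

5750

Margin of error scales as 1/√n, so n₂ = n₁·(E₁/E₂)².
n₂ = 619 × (0.064/0.021)² = 619 × 9.288 = 5749.27
Round up: n₂ = 5750.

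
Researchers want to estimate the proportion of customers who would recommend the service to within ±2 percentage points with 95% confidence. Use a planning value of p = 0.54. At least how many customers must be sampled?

For a proportion with margin E = 0.02 at 95% confidence, z = 1.960.
n = p̂(1−p̂)(z/E)² = 0.54 × 0.46 × (1.960/0.02)² = 2385.63
Round up: n = 2386.

2386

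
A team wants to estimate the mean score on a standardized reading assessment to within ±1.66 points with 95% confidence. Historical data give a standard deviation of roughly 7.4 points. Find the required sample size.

77

For a mean, the margin of error is E = z·σ/√n, so n = (zσ/E)².
At 95% confidence, z = 1.960.
n = (1.960 × 7.4 / 1.66)² = 76.34
Round up: n = 77.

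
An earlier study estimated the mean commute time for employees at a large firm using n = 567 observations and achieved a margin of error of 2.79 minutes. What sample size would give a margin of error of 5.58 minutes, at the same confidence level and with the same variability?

Margin of error scales as 1/√n, so n₂ = n₁·(E₁/E₂)².
n₂ = 567 × (2.79/5.58)² = 567 × 0.25 = 141.75
Round up: n₂ = 142.

n = 142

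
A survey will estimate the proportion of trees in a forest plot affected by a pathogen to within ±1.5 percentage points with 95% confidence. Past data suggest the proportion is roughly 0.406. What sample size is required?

n = 4118

For a proportion with margin E = 0.015 at 95% confidence, z = 1.960.
n = p̂(1−p̂)(z/E)² = 0.406 × 0.594 × (1.960/0.015)² = 4117.58
Round up: n = 4118.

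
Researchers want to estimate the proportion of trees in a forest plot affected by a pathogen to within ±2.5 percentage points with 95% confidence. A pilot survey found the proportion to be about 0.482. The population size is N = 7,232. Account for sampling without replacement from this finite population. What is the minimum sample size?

1267

For a proportion with margin E = 0.025 at 95% confidence, z = 1.960.
n = p̂(1−p̂)(z/E)² = 0.482 × 0.518 × (1.960/0.025)² = 1534.65 — call this n₀.
Finite-population correction with N = 7,232: n = n₀ / (1 + (n₀−1)/N) = 1534.65 / 1.212 = 1266.21
Round up: n = 1267.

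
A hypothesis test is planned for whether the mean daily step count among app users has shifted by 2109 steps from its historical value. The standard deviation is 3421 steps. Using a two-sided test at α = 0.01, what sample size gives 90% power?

40

For a one-sample z-test, n = ((z_{α/2} + z_β)·σ/δ)².
z_{α/2} = 2.576 (two-sided α = 0.01); z_β = 1.282 (power 90% → β = 0.1).
n = (3.858 × 3421 / 2109)² = 39.16
Round up: n = 40.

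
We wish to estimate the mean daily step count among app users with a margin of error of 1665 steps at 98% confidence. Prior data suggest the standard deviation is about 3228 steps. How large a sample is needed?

For a mean, the margin of error is E = z·σ/√n, so n = (zσ/E)².
At 98% confidence, z = 2.326.
n = (2.326 × 3228 / 1665)² = 20.34
Round up: n = 21.

21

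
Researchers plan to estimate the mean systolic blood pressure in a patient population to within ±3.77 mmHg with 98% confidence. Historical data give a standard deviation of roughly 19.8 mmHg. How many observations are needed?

150

For a mean, the margin of error is E = z·σ/√n, so n = (zσ/E)².
At 98% confidence, z = 2.326.
n = (2.326 × 19.8 / 3.77)² = 149.23
Round up: n = 150.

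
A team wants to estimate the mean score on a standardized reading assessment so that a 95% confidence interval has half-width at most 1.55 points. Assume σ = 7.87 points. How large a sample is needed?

100

For a mean, the margin of error is E = z·σ/√n, so n = (zσ/E)².
At 95% confidence, z = 1.960.
n = (1.960 × 7.87 / 1.55)² = 99.04
Round up: n = 100.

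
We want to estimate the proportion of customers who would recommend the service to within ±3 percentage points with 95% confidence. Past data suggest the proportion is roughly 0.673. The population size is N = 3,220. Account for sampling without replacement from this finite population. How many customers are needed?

n = 728

For a proportion with margin E = 0.03 at 95% confidence, z = 1.960.
n = p̂(1−p̂)(z/E)² = 0.673 × 0.327 × (1.960/0.03)² = 939.36 — call this n₀.
Finite-population correction with N = 3,220: n = n₀ / (1 + (n₀−1)/N) = 939.36 / 1.291 = 727.62
Round up: n = 728.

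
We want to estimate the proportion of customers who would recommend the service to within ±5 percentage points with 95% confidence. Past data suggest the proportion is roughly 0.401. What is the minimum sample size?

For a proportion with margin E = 0.05 at 95% confidence, z = 1.960.
n = p̂(1−p̂)(z/E)² = 0.401 × 0.599 × (1.960/0.05)² = 369.10
Round up: n = 370.

370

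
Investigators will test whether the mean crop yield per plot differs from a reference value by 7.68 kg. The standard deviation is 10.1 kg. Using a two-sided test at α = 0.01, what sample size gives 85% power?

For a one-sample z-test, n = ((z_{α/2} + z_β)·σ/δ)².
z_{α/2} = 2.576 (two-sided α = 0.01); z_β = 1.036 (power 85% → β = 0.15).
n = (3.612 × 10.1 / 7.68)² = 22.56
Round up: n = 23.

n = 23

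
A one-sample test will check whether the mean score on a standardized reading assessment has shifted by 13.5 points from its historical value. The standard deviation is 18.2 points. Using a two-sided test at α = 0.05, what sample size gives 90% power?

20

For a one-sample z-test, n = ((z_{α/2} + z_β)·σ/δ)².
z_{α/2} = 1.960 (two-sided α = 0.05); z_β = 1.282 (power 90% → β = 0.1).
n = (3.242 × 18.2 / 13.5)² = 19.10
Round up: n = 20.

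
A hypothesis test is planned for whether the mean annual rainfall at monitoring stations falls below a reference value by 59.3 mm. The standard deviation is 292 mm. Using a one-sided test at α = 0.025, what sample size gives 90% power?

For a one-sample z-test, n = ((z_α + z_β)·σ/δ)².
z_α = 1.960 (one-sided α = 0.025); z_β = 1.282 (power 90% → β = 0.1).
n = (3.242 × 292 / 59.3)² = 254.85
Round up: n = 255.

255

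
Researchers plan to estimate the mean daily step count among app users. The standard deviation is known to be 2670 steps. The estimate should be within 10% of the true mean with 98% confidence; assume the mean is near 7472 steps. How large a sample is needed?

n = 70

For a mean, the margin of error is E = z·σ/√n, so n = (zσ/E)².
At 98% confidence, z = 2.326.
E = 10% of 7472 = 747.2 steps.
n = (2.326 × 2670 / 747.2)² = 69.08
Round up: n = 70.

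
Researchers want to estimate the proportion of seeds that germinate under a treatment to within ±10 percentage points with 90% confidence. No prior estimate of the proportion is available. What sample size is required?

For a proportion with margin E = 0.1 at 90% confidence, z = 1.645.
With no prior estimate, use p = 0.5, which maximizes p(1−p) at 0.25.
n = 0.25 × (z/E)² = 0.25 × (1.645/0.1)² = 67.65
Round up: n = 68.

68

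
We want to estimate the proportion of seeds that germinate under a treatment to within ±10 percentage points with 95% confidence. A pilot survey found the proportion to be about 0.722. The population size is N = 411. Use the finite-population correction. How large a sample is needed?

n = 66

For a proportion with margin E = 0.1 at 95% confidence, z = 1.960.
n = p̂(1−p̂)(z/E)² = 0.722 × 0.278 × (1.960/0.1)² = 77.11 — call this n₀.
Finite-population correction with N = 411: n = n₀ / (1 + (n₀−1)/N) = 77.11 / 1.185 = 65.07
Round up: n = 66.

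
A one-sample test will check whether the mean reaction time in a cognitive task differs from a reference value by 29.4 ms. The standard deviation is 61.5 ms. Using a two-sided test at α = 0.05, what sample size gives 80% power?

35

For a one-sample z-test, n = ((z_{α/2} + z_β)·σ/δ)².
z_{α/2} = 1.960 (two-sided α = 0.05); z_β = 0.842 (power 80% → β = 0.2).
n = (2.802 × 61.5 / 29.4)² = 34.36
Round up: n = 35.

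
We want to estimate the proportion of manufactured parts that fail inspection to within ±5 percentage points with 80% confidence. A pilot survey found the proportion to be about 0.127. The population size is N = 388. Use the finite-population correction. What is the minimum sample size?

For a proportion with margin E = 0.05 at 80% confidence, z = 1.282.
n = p̂(1−p̂)(z/E)² = 0.127 × 0.873 × (1.282/0.05)² = 72.89 — call this n₀.
Finite-population correction with N = 388: n = n₀ / (1 + (n₀−1)/N) = 72.89 / 1.185 = 61.51
Round up: n = 62.

62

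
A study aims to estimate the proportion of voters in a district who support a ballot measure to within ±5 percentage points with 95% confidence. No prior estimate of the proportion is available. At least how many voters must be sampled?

For a proportion with margin E = 0.05 at 95% confidence, z = 1.960.
With no prior estimate, use p = 0.5, which maximizes p(1−p) at 0.25.
n = 0.25 × (z/E)² = 0.25 × (1.960/0.05)² = 384.16
Round up: n = 385.

n = 385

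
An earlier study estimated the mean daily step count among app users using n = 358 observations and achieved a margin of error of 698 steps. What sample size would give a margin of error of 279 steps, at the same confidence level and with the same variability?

Margin of error scales as 1/√n, so n₂ = n₁·(E₁/E₂)².
n₂ = 358 × (698/279)² = 358 × 6.259 = 2240.72
Round up: n₂ = 2241.

2241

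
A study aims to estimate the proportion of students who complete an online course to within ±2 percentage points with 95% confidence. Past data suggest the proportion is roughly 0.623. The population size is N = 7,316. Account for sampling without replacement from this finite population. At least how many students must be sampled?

For a proportion with margin E = 0.02 at 95% confidence, z = 1.960.
n = p̂(1−p̂)(z/E)² = 0.623 × 0.377 × (1.960/0.02)² = 2255.70 — call this n₀.
Finite-population correction with N = 7,316: n = n₀ / (1 + (n₀−1)/N) = 2255.70 / 1.308 = 1724.54
Round up: n = 1725.

1725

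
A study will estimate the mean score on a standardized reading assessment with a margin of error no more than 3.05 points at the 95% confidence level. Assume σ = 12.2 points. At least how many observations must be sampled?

62

For a mean, the margin of error is E = z·σ/√n, so n = (zσ/E)².
At 95% confidence, z = 1.960.
n = (1.960 × 12.2 / 3.05)² = 61.47
Round up: n = 62.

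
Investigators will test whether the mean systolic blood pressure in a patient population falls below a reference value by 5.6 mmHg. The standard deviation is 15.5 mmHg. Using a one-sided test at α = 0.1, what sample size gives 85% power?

42

For a one-sample z-test, n = ((z_α + z_β)·σ/δ)².
z_α = 1.282 (one-sided α = 0.1); z_β = 1.036 (power 85% → β = 0.15).
n = (2.318 × 15.5 / 5.6)² = 41.16
Round up: n = 42.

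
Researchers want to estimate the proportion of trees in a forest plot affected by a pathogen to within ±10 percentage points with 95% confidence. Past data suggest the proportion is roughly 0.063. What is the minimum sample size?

23

For a proportion with margin E = 0.1 at 95% confidence, z = 1.960.
n = p̂(1−p̂)(z/E)² = 0.063 × 0.937 × (1.960/0.1)² = 22.68
Round up: n = 23.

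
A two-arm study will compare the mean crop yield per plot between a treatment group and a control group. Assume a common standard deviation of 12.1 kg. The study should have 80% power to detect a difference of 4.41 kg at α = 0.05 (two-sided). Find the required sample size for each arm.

119 per group

For two equal groups, n per group = 2·((z_{α/2} + z_β)·σ/δ)².
z_{α/2} = 1.960; z_β = 0.842 (power 80%).
n = 2 × (2.802 × 12.1 / 4.41)² = 2 × 59.11 = 118.22
Round up: n = 119 per group.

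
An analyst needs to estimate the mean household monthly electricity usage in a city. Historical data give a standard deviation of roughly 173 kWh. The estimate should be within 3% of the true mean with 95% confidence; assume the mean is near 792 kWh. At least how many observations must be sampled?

204

For a mean, the margin of error is E = z·σ/√n, so n = (zσ/E)².
At 95% confidence, z = 1.960.
E = 3% of 792 = 23.76 kWh.
n = (1.960 × 173 / 23.76)² = 203.66
Round up: n = 204.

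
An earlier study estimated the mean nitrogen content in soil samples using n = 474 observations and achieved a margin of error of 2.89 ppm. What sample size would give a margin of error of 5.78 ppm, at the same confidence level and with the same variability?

Margin of error scales as 1/√n, so n₂ = n₁·(E₁/E₂)².
n₂ = 474 × (2.89/5.78)² = 474 × 0.25 = 118.50
Round up: n₂ = 119.

119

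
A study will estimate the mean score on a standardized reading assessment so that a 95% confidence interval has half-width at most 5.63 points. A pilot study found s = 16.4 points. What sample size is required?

For a mean, the margin of error is E = z·σ/√n, so n = (zσ/E)².
At 95% confidence, z = 1.960.
n = (1.960 × 16.4 / 5.63)² = 32.60
Round up: n = 33.

33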